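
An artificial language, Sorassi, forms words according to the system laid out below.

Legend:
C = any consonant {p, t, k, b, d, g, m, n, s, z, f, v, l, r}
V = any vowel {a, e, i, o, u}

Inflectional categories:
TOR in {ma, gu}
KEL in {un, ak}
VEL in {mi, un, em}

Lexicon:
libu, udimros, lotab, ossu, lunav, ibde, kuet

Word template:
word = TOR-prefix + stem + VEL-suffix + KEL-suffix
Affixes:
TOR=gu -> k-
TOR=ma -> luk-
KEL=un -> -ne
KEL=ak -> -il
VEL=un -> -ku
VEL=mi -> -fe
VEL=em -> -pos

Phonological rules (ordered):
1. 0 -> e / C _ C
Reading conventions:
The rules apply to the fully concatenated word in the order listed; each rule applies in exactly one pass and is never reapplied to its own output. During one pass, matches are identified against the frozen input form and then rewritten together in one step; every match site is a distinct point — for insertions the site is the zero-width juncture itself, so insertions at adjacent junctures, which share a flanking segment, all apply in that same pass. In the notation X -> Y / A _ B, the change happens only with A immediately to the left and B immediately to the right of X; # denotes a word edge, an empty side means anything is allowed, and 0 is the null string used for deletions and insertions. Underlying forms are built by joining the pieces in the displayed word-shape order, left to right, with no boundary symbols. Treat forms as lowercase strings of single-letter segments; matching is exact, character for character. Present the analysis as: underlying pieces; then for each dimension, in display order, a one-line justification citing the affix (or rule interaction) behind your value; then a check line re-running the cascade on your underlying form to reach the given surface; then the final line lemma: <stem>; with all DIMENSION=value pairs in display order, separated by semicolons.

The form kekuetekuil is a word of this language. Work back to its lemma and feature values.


underlying: k-kuet-ku-il
TOR=gu - signalled by the affix k-
KEL=ak - signalled by the affix -il
VEL=un - signalled by the affix -ku
check: kkuetkuil -> kekuetekuil
lemma: kuet; TOR=gu; KEL=ak; VEL=un


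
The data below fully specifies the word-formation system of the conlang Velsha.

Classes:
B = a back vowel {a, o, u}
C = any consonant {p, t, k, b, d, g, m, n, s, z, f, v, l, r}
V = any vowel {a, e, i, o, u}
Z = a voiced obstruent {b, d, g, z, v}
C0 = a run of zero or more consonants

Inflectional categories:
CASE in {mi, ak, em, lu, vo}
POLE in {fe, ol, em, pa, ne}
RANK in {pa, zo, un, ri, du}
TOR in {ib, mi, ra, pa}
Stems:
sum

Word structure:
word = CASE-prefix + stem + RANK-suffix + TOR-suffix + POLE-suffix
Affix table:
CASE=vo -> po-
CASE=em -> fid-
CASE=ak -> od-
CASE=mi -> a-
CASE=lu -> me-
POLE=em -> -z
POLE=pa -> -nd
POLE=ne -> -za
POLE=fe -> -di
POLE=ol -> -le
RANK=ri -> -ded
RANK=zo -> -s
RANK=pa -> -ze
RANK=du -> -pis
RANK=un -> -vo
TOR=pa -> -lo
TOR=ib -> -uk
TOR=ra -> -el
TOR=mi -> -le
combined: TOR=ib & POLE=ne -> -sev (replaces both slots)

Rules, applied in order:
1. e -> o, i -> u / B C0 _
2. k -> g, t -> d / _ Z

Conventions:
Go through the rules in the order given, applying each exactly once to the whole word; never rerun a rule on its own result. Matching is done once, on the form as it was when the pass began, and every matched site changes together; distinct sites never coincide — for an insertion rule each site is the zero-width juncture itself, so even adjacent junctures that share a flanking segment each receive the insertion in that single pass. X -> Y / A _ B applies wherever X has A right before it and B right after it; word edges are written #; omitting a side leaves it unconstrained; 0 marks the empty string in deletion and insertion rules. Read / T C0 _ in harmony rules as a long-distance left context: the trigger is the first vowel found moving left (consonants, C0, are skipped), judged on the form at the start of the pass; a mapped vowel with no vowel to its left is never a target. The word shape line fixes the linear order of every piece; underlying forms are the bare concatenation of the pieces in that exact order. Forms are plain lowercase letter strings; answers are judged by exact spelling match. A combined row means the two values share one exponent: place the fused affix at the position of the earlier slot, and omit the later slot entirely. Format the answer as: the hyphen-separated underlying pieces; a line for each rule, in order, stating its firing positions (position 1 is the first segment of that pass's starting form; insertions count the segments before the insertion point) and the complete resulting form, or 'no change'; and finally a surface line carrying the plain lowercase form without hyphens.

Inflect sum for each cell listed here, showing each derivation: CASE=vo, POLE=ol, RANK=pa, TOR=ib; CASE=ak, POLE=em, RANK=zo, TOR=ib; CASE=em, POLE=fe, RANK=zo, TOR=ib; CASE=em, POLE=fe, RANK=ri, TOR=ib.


cell CASE=vo, POLE=ol, RANK=pa, TOR=ib:
underlying: po-sum-ze-uk-le
1. e -> o, i -> u / B C0 _: fires at position(s) 7, 11: posumzouklo
2. k -> g, t -> d / _ Z: no change
surface: posumzouklo

cell CASE=ak, POLE=em, RANK=zo, TOR=ib:
underlying: od-sum-s-uk-z
1. e -> o, i -> u / B C0 _: no change
2. k -> g, t -> d / _ Z: fires at position(s) 8: odsumsugz
surface: odsumsugz

cell CASE=em, POLE=fe, RANK=zo, TOR=ib:
underlying: fid-sum-s-uk-di
1. e -> o, i -> u / B C0 _: fires at position(s) 11: fidsumsukdu
2. k -> g, t -> d / _ Z: fires at position(s) 9: fidsumsugdu
surface: fidsumsugdu

cell CASE=em, POLE=fe, RANK=ri, TOR=ib:
underlying: fid-sum-ded-uk-di
1. e -> o, i -> u / B C0 _: fires at position(s) 8, 13: fidsumdodukdu
2. k -> g, t -> d / _ Z: fires at position(s) 11: fidsumdodugdu
surface: fidsumdodugdu


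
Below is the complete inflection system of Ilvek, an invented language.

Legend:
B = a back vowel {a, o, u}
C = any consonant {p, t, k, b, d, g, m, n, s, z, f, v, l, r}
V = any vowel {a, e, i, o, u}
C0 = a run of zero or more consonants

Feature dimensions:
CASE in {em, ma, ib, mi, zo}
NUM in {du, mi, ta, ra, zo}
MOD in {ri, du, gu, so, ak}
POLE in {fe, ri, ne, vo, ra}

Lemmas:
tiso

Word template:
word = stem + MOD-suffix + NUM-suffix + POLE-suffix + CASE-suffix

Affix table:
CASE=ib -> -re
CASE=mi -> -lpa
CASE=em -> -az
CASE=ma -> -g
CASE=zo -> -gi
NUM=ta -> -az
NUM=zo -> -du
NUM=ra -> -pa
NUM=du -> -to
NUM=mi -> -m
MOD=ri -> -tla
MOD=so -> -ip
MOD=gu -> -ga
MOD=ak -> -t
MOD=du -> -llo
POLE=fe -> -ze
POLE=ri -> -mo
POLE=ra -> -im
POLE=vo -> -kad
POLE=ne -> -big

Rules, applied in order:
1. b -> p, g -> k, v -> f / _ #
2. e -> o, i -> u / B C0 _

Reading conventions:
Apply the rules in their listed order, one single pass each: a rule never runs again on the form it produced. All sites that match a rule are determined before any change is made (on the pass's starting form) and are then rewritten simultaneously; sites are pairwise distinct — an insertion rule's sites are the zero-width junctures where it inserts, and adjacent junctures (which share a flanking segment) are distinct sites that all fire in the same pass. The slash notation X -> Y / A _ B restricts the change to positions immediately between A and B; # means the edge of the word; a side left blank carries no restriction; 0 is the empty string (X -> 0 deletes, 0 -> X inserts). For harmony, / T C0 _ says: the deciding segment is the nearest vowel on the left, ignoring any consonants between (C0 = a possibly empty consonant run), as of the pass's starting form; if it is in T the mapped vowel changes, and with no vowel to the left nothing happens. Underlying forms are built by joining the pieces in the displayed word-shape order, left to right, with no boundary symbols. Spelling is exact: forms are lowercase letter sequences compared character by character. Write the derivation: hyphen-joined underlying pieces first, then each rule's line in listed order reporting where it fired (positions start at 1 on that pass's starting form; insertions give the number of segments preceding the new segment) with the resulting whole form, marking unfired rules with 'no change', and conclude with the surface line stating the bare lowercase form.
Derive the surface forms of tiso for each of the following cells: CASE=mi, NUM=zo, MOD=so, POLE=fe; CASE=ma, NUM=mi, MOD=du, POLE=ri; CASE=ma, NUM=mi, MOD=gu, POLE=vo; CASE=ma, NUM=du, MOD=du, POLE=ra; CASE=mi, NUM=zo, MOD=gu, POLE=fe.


cell CASE=mi, NUM=zo, MOD=so, POLE=fe:
underlying: tiso-ip-du-ze-lpa
1. b -> p, g -> k, v -> f / _ #: no change
2. e -> o, i -> u / B C0 _: fires at position(s) 5, 10: tisoupduzolpa
surface: tisoupduzolpa

cell CASE=ma, NUM=mi, MOD=du, POLE=ri:
underlying: tiso-llo-m-mo-g
1. b -> p, g -> k, v -> f / _ #: fires at position(s) 11: tisollommok
2. e -> o, i -> u / B C0 _: no change
surface: tisollommok

cell CASE=ma, NUM=mi, MOD=gu, POLE=vo:
underlying: tiso-ga-m-kad-g
1. b -> p, g -> k, v -> f / _ #: fires at position(s) 11: tisogamkadk
2. e -> o, i -> u / B C0 _: no change
surface: tisogamkadk

cell CASE=ma, NUM=du, MOD=du, POLE=ra:
underlying: tiso-llo-to-im-g
1. b -> p, g -> k, v -> f / _ #: fires at position(s) 12: tisollotoimk
2. e -> o, i -> u / B C0 _: fires at position(s) 10: tisollotoumk
surface: tisollotoumk

cell CASE=mi, NUM=zo, MOD=gu, POLE=fe:
underlying: tiso-ga-du-ze-lpa
1. b -> p, g -> k, v -> f / _ #: no change
2. e -> o, i -> u / B C0 _: fires at position(s) 10: tisogaduzolpa
surface: tisogaduzolpa


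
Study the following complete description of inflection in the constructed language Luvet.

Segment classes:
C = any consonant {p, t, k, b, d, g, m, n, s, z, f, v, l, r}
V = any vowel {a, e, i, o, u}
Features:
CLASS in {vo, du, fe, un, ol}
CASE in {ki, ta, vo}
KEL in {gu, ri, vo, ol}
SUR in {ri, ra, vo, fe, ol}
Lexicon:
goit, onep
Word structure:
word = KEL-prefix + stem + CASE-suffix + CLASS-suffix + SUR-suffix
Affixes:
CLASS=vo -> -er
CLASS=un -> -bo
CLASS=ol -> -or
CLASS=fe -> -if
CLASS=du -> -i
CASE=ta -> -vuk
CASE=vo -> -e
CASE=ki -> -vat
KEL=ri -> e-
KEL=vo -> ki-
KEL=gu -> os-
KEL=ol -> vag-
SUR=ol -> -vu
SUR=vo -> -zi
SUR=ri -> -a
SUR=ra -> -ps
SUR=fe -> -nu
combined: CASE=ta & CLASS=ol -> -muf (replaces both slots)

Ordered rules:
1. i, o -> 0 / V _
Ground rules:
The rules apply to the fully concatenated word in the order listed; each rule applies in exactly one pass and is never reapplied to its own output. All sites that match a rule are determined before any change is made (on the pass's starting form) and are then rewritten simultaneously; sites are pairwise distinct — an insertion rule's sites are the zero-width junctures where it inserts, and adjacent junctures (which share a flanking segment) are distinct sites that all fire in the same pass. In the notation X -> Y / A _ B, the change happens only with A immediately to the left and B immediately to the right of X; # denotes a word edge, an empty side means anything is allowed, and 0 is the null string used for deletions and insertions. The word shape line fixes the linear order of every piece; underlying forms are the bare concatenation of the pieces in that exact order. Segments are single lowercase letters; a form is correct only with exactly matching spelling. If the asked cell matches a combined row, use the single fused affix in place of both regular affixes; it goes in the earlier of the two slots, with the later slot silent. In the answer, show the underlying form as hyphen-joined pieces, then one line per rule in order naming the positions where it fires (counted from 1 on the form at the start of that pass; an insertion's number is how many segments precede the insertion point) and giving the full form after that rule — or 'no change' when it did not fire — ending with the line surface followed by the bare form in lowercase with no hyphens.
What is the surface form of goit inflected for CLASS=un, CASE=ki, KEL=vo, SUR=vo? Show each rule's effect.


underlying: ki-goit-vat-bo-zi
1. i, o -> 0 / V _: fires at position(s) 5: kigotvatbozi
surface: kigotvatbozi


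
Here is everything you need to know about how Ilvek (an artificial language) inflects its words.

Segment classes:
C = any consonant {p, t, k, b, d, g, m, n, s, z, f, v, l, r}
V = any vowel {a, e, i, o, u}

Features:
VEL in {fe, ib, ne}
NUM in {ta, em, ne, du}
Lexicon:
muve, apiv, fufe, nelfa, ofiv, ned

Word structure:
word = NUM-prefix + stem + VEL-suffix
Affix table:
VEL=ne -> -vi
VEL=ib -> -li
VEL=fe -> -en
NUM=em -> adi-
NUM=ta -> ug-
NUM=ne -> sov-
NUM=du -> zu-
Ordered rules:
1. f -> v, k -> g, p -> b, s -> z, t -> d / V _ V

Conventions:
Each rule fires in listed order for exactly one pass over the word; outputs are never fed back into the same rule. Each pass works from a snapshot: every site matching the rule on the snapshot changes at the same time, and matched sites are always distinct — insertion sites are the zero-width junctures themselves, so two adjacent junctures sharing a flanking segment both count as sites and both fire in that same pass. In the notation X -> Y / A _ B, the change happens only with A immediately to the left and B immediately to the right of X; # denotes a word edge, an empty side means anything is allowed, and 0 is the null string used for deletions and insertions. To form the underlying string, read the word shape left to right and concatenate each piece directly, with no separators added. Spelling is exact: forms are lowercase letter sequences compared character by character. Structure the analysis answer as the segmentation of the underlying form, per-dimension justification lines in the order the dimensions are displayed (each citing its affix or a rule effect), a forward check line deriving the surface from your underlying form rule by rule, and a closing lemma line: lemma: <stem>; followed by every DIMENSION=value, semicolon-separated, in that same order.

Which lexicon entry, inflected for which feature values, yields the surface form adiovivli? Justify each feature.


underlying: adi-ofiv-li
VEL=ib - signalled by the affix -li
NUM=em - signalled by the affix adi-
check: adiofivli -> adiovivli
lemma: ofiv; VEL=ib; NUM=em


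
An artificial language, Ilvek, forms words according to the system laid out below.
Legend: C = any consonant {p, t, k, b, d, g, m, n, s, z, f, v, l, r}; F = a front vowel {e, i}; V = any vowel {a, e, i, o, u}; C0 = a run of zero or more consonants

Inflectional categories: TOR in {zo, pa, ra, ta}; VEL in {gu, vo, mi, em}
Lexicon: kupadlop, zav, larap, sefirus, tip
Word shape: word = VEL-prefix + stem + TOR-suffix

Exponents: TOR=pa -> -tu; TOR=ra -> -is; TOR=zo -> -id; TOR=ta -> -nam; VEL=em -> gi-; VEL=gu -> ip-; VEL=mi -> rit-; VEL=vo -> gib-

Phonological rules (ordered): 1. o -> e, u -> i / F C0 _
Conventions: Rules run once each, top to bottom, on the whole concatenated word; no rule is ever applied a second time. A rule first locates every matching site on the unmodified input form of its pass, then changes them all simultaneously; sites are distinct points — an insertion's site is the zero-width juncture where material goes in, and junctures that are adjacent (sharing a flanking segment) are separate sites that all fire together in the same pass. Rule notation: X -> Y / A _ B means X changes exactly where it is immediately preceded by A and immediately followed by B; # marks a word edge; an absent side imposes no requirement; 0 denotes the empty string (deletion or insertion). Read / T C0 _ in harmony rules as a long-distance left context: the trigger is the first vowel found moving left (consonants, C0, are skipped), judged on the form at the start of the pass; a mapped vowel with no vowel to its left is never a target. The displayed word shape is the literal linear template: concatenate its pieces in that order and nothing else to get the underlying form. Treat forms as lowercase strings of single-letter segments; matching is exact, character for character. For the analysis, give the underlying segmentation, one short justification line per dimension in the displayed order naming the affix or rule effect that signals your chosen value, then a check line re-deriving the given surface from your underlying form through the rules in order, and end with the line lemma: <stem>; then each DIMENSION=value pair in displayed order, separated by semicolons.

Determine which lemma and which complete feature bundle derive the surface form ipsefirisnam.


underlying: ip-sefirus-nam
TOR=ta - signalled by the affix -nam
VEL=gu - signalled by the affix ip-
check: ipsefirusnam -> ipsefirisnam
lemma: sefirus; TOR=ta; VEL=gu


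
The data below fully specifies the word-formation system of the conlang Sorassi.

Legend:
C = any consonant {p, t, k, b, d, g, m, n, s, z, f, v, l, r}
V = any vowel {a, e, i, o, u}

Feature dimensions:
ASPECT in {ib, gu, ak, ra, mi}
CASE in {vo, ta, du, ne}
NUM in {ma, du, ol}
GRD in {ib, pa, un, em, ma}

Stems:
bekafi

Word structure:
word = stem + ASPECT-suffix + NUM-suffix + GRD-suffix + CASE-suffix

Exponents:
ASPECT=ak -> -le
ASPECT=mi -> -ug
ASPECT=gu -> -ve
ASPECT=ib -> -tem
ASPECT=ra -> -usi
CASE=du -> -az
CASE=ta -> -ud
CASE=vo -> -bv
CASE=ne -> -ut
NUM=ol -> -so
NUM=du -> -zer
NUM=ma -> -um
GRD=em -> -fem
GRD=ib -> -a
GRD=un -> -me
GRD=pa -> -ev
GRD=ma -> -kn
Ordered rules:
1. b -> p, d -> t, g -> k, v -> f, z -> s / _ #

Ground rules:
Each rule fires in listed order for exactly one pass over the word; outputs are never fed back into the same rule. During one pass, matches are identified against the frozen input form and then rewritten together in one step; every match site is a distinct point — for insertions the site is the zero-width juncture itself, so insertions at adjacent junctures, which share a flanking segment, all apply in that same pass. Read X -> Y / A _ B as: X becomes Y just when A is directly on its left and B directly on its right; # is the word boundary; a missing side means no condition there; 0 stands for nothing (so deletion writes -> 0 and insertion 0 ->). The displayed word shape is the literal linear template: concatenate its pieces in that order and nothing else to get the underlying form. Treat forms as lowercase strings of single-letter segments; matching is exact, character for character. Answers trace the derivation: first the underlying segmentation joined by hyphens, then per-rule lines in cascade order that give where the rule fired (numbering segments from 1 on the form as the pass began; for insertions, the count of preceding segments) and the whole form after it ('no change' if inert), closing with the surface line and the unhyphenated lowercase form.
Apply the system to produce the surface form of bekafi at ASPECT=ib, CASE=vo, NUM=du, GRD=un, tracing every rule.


underlying: bekafi-tem-zer-me-bv
1. b -> p, d -> t, g -> k, v -> f, z -> s / _ #: fires at position(s) 16: bekafitemzermebf
surface: bekafitemzermebf


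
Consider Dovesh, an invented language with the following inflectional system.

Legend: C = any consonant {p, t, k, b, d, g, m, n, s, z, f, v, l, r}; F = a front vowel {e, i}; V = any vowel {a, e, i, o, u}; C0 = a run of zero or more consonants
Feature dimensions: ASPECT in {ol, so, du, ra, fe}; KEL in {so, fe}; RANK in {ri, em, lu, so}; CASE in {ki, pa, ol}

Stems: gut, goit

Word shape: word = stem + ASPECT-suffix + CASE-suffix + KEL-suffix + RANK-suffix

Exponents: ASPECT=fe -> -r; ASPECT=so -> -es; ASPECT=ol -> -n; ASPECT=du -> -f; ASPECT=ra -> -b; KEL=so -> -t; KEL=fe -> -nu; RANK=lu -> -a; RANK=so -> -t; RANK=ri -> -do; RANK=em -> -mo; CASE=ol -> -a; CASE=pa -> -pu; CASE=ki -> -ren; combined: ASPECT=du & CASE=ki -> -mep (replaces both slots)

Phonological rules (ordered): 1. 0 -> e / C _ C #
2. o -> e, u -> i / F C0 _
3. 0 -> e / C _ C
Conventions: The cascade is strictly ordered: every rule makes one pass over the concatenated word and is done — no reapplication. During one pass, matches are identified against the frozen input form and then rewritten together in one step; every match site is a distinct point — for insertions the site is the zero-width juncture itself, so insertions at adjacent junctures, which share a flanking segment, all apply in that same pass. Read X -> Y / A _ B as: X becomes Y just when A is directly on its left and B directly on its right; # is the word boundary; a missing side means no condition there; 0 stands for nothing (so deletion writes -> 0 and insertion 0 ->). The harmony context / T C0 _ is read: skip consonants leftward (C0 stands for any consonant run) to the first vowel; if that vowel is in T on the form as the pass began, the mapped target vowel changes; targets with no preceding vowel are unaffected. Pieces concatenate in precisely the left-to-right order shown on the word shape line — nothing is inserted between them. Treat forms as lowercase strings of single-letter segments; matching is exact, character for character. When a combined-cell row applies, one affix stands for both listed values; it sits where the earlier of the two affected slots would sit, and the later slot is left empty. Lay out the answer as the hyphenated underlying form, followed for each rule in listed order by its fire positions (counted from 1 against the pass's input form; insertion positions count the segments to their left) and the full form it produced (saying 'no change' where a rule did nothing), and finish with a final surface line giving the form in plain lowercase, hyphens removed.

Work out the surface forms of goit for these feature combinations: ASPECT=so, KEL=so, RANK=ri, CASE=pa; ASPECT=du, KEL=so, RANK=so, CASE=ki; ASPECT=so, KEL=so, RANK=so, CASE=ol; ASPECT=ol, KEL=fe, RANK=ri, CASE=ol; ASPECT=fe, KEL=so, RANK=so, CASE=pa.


cell ASPECT=so, KEL=so, RANK=ri, CASE=pa:
underlying: goit-es-pu-t-do
1. 0 -> e / C _ C #: no change
2. o -> e, u -> i / F C0 _: fires at position(s) 8: goitespitdo
3. 0 -> e / C _ C: inserts after position(s) 6, 9: goitesepitedo
surface: goitesepitedo

cell ASPECT=du, KEL=so, RANK=so, CASE=ki:
underlying: goit-mep-t-t
1. 0 -> e / C _ C #: inserts after position(s) 8: goitmeptet
2. o -> e, u -> i / F C0 _: no change
3. 0 -> e / C _ C: inserts after position(s) 4, 7: goitemepetet
surface: goitemepetet

cell ASPECT=so, KEL=so, RANK=so, CASE=ol:
underlying: goit-es-a-t-t
1. 0 -> e / C _ C #: inserts after position(s) 8: goitesatet
2. o -> e, u -> i / F C0 _: no change
3. 0 -> e / C _ C: no change
surface: goitesatet

cell ASPECT=ol, KEL=fe, RANK=ri, CASE=ol:
underlying: goit-n-a-nu-do
1. 0 -> e / C _ C #: no change
2. o -> e, u -> i / F C0 _: no change
3. 0 -> e / C _ C: inserts after position(s) 4: goitenanudo
surface: goitenanudo

cell ASPECT=fe, KEL=so, RANK=so, CASE=pa:
underlying: goit-r-pu-t-t
1. 0 -> e / C _ C #: inserts after position(s) 8: goitrputet
2. o -> e, u -> i / F C0 _: fires at position(s) 7: goitrpitet
3. 0 -> e / C _ C: inserts after position(s) 4, 5: goiterepitet
surface: goiterepitet


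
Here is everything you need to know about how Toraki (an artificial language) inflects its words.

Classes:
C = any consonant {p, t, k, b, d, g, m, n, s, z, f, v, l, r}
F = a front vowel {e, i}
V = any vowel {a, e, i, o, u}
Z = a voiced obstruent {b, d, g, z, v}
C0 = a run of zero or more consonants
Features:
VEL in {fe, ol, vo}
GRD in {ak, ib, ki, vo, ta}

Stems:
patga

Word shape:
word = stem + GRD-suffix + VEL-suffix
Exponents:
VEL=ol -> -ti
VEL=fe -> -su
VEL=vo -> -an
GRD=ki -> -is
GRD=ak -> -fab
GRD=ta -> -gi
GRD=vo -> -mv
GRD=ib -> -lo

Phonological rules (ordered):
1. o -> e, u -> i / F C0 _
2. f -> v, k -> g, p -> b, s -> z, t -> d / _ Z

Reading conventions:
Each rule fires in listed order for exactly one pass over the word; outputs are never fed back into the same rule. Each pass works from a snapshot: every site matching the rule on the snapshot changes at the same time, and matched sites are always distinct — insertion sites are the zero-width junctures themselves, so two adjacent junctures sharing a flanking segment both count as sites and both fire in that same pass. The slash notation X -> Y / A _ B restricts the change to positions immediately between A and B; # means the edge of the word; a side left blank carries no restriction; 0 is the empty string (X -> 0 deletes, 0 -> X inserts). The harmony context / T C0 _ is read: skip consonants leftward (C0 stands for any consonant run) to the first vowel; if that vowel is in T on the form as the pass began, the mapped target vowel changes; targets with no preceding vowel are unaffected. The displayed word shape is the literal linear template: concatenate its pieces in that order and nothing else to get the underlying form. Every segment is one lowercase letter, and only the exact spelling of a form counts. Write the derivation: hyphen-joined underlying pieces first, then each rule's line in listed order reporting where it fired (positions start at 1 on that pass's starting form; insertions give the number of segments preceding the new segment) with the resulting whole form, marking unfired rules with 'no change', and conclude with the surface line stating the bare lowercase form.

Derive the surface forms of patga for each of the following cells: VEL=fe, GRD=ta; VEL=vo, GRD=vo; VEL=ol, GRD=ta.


cell VEL=fe, GRD=ta:
underlying: patga-gi-su
1. o -> e, u -> i / F C0 _: fires at position(s) 9: patgagisi
2. f -> v, k -> g, p -> b, s -> z, t -> d / _ Z: fires at position(s) 3: padgagisi
surface: padgagisi

cell VEL=vo, GRD=vo:
underlying: patga-mv-an
1. o -> e, u -> i / F C0 _: no change
2. f -> v, k -> g, p -> b, s -> z, t -> d / _ Z: fires at position(s) 3: padgamvan
surface: padgamvan

cell VEL=ol, GRD=ta:
underlying: patga-gi-ti
1. o -> e, u -> i / F C0 _: no change
2. f -> v, k -> g, p -> b, s -> z, t -> d / _ Z: fires at position(s) 3: padgagiti
surface: padgagiti


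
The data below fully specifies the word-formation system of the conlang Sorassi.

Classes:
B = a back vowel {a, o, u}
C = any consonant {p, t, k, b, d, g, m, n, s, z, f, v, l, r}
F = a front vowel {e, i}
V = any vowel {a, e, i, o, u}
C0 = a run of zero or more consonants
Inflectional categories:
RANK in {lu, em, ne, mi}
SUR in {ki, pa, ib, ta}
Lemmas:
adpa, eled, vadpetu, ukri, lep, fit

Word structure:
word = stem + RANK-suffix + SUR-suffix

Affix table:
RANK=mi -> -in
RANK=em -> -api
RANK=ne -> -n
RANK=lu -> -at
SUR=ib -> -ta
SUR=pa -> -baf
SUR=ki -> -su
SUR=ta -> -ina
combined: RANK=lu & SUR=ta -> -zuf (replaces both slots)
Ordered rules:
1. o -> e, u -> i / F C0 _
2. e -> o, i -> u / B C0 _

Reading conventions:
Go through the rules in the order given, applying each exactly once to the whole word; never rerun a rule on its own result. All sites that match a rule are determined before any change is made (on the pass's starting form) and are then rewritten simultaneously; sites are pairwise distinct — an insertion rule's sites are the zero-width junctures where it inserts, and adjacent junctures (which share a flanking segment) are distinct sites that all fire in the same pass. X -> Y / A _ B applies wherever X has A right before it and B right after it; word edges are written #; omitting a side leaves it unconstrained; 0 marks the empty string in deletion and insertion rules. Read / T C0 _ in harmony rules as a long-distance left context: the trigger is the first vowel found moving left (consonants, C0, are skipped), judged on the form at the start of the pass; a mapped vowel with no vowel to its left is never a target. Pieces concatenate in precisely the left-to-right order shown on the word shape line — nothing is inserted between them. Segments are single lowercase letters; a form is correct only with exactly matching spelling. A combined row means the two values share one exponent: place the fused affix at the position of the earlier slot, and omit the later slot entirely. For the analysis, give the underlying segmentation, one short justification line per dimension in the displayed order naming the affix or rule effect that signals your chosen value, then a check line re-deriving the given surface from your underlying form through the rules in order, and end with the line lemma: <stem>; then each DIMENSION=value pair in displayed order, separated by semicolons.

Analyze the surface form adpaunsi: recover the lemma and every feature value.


underlying: adpa-in-su
RANK=mi - signalled by the affix -in
SUR=ki - signalled by the affix -su
check: adpainsu -> adpainsi -> adpaunsi
lemma: adpa; RANK=mi; SUR=ki


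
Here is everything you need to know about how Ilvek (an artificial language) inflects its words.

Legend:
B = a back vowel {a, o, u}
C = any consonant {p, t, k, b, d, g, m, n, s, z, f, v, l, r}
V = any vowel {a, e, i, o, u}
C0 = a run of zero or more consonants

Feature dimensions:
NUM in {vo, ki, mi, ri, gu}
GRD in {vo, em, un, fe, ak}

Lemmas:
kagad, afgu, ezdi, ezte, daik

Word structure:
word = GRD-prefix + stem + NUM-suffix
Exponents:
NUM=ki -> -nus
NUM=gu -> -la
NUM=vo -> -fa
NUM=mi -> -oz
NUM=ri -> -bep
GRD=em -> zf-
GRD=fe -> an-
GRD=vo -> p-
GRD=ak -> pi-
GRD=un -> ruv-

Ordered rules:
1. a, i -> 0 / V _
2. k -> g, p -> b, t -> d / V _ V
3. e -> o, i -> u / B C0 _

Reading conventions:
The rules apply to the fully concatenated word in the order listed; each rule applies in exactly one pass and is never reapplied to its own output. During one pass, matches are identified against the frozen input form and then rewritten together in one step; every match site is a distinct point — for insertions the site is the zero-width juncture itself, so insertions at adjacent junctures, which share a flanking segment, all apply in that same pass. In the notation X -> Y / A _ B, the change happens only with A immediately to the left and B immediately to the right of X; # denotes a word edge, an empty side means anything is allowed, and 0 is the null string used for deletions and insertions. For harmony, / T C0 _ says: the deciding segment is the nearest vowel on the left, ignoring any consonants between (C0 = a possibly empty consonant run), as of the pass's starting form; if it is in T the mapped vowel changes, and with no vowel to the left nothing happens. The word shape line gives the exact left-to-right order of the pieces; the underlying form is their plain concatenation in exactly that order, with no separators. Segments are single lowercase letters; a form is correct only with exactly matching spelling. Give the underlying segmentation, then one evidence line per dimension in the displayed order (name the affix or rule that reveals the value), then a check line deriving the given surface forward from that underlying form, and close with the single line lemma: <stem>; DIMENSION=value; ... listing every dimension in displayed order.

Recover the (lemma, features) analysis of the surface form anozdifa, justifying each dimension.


underlying: an-ezdi-fa
NUM=vo - signalled by the affix -fa
GRD=fe - signalled by the affix an-
check: anezdifa -> anezdifa -> anezdifa -> anozdifa
lemma: ezdi; NUM=vo; GRD=fe


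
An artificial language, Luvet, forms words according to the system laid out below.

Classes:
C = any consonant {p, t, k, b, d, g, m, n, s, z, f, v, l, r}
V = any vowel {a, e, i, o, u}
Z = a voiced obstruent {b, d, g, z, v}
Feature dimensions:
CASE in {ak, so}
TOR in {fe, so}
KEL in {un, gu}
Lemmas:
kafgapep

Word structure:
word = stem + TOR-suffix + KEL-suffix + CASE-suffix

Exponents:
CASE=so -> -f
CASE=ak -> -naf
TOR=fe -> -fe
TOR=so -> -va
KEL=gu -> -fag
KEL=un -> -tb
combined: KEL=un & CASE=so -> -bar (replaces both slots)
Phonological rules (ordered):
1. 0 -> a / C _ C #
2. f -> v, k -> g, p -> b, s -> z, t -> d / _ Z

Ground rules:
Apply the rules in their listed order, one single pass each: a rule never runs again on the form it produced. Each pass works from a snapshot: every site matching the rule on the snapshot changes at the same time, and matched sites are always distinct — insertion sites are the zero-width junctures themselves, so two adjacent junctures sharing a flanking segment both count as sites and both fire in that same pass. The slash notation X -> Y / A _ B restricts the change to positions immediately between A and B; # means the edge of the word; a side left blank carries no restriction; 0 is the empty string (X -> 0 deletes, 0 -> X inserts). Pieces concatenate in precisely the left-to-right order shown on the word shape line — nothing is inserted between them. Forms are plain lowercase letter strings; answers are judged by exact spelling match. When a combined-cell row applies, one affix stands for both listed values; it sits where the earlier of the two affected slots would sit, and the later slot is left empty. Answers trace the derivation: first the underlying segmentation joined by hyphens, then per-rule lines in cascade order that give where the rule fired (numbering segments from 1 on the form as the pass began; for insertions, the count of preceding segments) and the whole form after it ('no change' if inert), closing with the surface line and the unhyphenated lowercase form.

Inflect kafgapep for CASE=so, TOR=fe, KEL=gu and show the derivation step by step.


underlying: kafgapep-fe-fag-f
1. 0 -> a / C _ C #: inserts after position(s) 13: kafgapepfefagaf
2. f -> v, k -> g, p -> b, s -> z, t -> d / _ Z: fires at position(s) 3: kavgapepfefagaf
surface: kavgapepfefagaf


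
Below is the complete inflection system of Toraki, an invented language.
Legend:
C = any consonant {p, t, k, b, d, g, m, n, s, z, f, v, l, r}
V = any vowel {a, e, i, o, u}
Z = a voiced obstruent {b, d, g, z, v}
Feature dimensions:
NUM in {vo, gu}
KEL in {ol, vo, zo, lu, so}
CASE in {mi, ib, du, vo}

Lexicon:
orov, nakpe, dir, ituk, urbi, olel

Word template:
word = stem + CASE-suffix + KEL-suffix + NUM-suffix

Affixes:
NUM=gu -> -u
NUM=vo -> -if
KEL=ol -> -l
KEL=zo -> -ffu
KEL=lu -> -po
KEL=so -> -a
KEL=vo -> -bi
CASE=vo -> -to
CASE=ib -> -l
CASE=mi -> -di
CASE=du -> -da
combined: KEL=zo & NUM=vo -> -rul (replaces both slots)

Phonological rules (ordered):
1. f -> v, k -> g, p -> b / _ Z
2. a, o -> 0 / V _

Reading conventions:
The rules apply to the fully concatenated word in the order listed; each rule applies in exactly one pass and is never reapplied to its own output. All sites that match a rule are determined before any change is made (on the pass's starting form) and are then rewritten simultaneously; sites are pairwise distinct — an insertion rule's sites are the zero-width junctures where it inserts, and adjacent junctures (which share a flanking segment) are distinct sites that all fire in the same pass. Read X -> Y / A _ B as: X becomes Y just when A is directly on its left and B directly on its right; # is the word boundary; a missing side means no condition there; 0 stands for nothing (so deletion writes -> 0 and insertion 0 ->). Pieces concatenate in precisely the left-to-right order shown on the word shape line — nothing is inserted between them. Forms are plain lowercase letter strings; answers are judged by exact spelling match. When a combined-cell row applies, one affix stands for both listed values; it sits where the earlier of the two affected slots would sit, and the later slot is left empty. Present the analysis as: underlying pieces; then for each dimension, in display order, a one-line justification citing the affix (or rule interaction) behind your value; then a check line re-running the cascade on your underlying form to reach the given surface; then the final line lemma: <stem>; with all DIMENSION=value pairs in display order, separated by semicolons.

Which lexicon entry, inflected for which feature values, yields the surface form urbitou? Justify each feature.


underlying: urbi-to-a-u
NUM=gu - signalled by the affix -u
KEL=so - signalled by the affix -a
CASE=vo - signalled by the affix -to
check: urbitoau -> urbitoau -> urbitou
lemma: urbi; NUM=gu; KEL=so; CASE=vo


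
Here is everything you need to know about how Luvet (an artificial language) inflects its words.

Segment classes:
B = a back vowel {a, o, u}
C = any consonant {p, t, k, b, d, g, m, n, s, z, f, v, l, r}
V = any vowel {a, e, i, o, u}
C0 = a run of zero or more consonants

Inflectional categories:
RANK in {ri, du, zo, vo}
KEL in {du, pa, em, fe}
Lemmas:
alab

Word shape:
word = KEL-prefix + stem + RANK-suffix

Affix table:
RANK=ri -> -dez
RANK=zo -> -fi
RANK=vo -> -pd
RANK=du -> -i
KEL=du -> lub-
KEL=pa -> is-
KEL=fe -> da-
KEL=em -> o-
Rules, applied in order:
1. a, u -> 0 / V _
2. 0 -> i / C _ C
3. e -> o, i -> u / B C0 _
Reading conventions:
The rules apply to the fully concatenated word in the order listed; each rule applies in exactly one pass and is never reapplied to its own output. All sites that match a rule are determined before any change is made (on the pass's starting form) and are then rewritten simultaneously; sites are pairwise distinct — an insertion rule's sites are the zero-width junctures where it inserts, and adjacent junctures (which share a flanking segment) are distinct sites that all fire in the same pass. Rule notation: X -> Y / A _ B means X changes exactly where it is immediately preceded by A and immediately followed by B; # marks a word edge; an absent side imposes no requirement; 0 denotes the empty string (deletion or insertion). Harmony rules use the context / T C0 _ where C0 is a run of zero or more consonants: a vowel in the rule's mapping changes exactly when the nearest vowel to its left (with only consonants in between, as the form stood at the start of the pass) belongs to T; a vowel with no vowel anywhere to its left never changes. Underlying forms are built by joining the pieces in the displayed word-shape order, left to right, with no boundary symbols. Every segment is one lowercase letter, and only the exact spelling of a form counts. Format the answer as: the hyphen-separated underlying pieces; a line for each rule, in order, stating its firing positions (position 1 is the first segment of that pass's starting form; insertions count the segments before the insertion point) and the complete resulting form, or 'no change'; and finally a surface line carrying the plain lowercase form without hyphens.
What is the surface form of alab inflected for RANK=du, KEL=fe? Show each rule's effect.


underlying: da-alab-i
1. a, u -> 0 / V _: fires at position(s) 3: dalabi
2. 0 -> i / C _ C: no change
3. e -> o, i -> u / B C0 _: fires at position(s) 6: dalabu
surface: dalabu


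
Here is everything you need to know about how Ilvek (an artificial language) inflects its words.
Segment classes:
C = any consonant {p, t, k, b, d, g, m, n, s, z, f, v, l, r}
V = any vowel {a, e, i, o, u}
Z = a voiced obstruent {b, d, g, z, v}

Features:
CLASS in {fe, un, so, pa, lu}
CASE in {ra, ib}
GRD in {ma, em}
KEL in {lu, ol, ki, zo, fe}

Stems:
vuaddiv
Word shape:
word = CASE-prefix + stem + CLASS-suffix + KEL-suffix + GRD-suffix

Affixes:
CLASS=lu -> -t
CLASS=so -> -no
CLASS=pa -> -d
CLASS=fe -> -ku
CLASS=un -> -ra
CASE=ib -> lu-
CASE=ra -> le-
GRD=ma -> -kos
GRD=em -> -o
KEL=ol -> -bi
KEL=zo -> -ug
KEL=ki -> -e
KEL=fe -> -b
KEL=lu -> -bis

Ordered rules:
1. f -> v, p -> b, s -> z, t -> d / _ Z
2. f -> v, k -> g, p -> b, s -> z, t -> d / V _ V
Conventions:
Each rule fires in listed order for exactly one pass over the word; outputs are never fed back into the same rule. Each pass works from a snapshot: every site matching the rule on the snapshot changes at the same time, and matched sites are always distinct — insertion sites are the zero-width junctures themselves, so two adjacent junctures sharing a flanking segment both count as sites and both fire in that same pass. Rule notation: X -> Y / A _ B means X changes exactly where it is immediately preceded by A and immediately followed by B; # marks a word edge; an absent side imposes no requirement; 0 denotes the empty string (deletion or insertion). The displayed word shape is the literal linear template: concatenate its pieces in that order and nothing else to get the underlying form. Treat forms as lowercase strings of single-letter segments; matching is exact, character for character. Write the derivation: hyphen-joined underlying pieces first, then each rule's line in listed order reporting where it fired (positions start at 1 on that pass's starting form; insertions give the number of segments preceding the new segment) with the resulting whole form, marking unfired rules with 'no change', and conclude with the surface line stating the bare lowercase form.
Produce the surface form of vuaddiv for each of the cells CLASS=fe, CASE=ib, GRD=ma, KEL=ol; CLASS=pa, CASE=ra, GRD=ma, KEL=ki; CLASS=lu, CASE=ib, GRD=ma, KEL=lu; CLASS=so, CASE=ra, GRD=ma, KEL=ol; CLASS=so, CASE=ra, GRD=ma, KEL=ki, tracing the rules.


cell CLASS=fe, CASE=ib, GRD=ma, KEL=ol:
underlying: lu-vuaddiv-ku-bi-kos
1. f -> v, p -> b, s -> z, t -> d / _ Z: no change
2. f -> v, k -> g, p -> b, s -> z, t -> d / V _ V: fires at position(s) 14: luvuaddivkubigos
surface: luvuaddivkubigos

cell CLASS=pa, CASE=ra, GRD=ma, KEL=ki:
underlying: le-vuaddiv-d-e-kos
1. f -> v, p -> b, s -> z, t -> d / _ Z: no change
2. f -> v, k -> g, p -> b, s -> z, t -> d / V _ V: fires at position(s) 12: levuaddivdegos
surface: levuaddivdegos

cell CLASS=lu, CASE=ib, GRD=ma, KEL=lu:
underlying: lu-vuaddiv-t-bis-kos
1. f -> v, p -> b, s -> z, t -> d / _ Z: fires at position(s) 10: luvuaddivdbiskos
2. f -> v, k -> g, p -> b, s -> z, t -> d / V _ V: no change
surface: luvuaddivdbiskos

cell CLASS=so, CASE=ra, GRD=ma, KEL=ol:
underlying: le-vuaddiv-no-bi-kos
1. f -> v, p -> b, s -> z, t -> d / _ Z: no change
2. f -> v, k -> g, p -> b, s -> z, t -> d / V _ V: fires at position(s) 14: levuaddivnobigos
surface: levuaddivnobigos

cell CLASS=so, CASE=ra, GRD=ma, KEL=ki:
underlying: le-vuaddiv-no-e-kos
1. f -> v, p -> b, s -> z, t -> d / _ Z: no change
2. f -> v, k -> g, p -> b, s -> z, t -> d / V _ V: fires at position(s) 13: levuaddivnoegos
surface: levuaddivnoegos
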